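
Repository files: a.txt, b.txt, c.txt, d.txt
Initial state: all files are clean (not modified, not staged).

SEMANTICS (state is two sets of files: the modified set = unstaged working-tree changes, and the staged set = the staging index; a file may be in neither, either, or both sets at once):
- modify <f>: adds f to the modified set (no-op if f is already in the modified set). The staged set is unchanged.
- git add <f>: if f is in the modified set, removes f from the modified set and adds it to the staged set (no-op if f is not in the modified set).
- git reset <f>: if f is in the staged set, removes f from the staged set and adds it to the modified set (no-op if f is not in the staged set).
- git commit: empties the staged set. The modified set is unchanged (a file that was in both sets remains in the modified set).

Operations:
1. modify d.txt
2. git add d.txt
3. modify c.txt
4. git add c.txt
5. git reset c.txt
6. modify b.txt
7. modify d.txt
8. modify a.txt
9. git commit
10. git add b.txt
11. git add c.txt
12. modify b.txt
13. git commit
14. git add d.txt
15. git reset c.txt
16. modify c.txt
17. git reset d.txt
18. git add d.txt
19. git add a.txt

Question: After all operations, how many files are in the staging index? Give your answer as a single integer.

After op 1 (modify d.txt): modified={d.txt} staged={none}
After op 2 (git add d.txt): modified={none} staged={d.txt}
After op 3 (modify c.txt): modified={c.txt} staged={d.txt}
After op 4 (git add c.txt): modified={none} staged={c.txt, d.txt}
After op 5 (git reset c.txt): modified={c.txt} staged={d.txt}
After op 6 (modify b.txt): modified={b.txt, c.txt} staged={d.txt}
After op 7 (modify d.txt): modified={b.txt, c.txt, d.txt} staged={d.txt}
After op 8 (modify a.txt): modified={a.txt, b.txt, c.txt, d.txt} staged={d.txt}
After op 9 (git commit): modified={a.txt, b.txt, c.txt, d.txt} staged={none}
After op 10 (git add b.txt): modified={a.txt, c.txt, d.txt} staged={b.txt}
After op 11 (git add c.txt): modified={a.txt, d.txt} staged={b.txt, c.txt}
After op 12 (modify b.txt): modified={a.txt, b.txt, d.txt} staged={b.txt, c.txt}
After op 13 (git commit): modified={a.txt, b.txt, d.txt} staged={none}
After op 14 (git add d.txt): modified={a.txt, b.txt} staged={d.txt}
After op 15 (git reset c.txt): modified={a.txt, b.txt} staged={d.txt}
After op 16 (modify c.txt): modified={a.txt, b.txt, c.txt} staged={d.txt}
After op 17 (git reset d.txt): modified={a.txt, b.txt, c.txt, d.txt} staged={none}
After op 18 (git add d.txt): modified={a.txt, b.txt, c.txt} staged={d.txt}
After op 19 (git add a.txt): modified={b.txt, c.txt} staged={a.txt, d.txt}
Final staged set: {a.txt, d.txt} -> count=2

Answer: 2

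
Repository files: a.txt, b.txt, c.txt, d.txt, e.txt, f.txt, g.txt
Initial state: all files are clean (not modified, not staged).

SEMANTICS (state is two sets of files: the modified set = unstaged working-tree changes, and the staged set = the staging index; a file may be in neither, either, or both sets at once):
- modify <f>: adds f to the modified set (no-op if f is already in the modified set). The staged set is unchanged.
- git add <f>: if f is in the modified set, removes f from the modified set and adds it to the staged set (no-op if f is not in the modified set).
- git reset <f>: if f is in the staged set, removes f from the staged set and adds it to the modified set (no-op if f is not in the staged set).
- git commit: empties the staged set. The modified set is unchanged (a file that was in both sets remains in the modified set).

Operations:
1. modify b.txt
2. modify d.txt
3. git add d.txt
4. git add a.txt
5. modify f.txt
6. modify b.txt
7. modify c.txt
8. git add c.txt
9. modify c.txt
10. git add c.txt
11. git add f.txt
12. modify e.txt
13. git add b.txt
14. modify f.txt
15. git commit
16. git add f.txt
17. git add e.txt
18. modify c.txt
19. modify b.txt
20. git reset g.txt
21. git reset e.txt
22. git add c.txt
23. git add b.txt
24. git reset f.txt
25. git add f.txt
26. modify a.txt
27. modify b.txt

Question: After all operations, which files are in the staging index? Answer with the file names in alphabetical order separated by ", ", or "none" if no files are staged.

Answer: b.txt, c.txt, f.txt

Derivation:
After op 1 (modify b.txt): modified={b.txt} staged={none}
After op 2 (modify d.txt): modified={b.txt, d.txt} staged={none}
After op 3 (git add d.txt): modified={b.txt} staged={d.txt}
After op 4 (git add a.txt): modified={b.txt} staged={d.txt}
After op 5 (modify f.txt): modified={b.txt, f.txt} staged={d.txt}
After op 6 (modify b.txt): modified={b.txt, f.txt} staged={d.txt}
After op 7 (modify c.txt): modified={b.txt, c.txt, f.txt} staged={d.txt}
After op 8 (git add c.txt): modified={b.txt, f.txt} staged={c.txt, d.txt}
After op 9 (modify c.txt): modified={b.txt, c.txt, f.txt} staged={c.txt, d.txt}
After op 10 (git add c.txt): modified={b.txt, f.txt} staged={c.txt, d.txt}
After op 11 (git add f.txt): modified={b.txt} staged={c.txt, d.txt, f.txt}
After op 12 (modify e.txt): modified={b.txt, e.txt} staged={c.txt, d.txt, f.txt}
After op 13 (git add b.txt): modified={e.txt} staged={b.txt, c.txt, d.txt, f.txt}
After op 14 (modify f.txt): modified={e.txt, f.txt} staged={b.txt, c.txt, d.txt, f.txt}
After op 15 (git commit): modified={e.txt, f.txt} staged={none}
After op 16 (git add f.txt): modified={e.txt} staged={f.txt}
After op 17 (git add e.txt): modified={none} staged={e.txt, f.txt}
After op 18 (modify c.txt): modified={c.txt} staged={e.txt, f.txt}
After op 19 (modify b.txt): modified={b.txt, c.txt} staged={e.txt, f.txt}
After op 20 (git reset g.txt): modified={b.txt, c.txt} staged={e.txt, f.txt}
After op 21 (git reset e.txt): modified={b.txt, c.txt, e.txt} staged={f.txt}
After op 22 (git add c.txt): modified={b.txt, e.txt} staged={c.txt, f.txt}
After op 23 (git add b.txt): modified={e.txt} staged={b.txt, c.txt, f.txt}
After op 24 (git reset f.txt): modified={e.txt, f.txt} staged={b.txt, c.txt}
After op 25 (git add f.txt): modified={e.txt} staged={b.txt, c.txt, f.txt}
After op 26 (modify a.txt): modified={a.txt, e.txt} staged={b.txt, c.txt, f.txt}
After op 27 (modify b.txt): modified={a.txt, b.txt, e.txt} staged={b.txt, c.txt, f.txt}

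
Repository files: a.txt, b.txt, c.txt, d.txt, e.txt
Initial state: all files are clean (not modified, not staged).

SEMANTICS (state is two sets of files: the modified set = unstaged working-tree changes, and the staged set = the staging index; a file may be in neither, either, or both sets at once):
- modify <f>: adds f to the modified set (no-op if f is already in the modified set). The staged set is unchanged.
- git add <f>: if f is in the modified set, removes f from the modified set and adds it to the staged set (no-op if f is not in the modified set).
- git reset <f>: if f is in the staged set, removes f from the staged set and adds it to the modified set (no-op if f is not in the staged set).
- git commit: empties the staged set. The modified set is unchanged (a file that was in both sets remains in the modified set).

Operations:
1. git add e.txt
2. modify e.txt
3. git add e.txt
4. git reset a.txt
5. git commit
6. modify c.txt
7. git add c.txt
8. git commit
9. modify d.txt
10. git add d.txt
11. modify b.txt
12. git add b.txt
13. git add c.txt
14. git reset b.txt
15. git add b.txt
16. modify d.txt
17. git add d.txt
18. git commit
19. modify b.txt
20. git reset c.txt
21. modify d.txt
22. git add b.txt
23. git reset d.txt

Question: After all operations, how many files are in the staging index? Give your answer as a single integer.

After op 1 (git add e.txt): modified={none} staged={none}
After op 2 (modify e.txt): modified={e.txt} staged={none}
After op 3 (git add e.txt): modified={none} staged={e.txt}
After op 4 (git reset a.txt): modified={none} staged={e.txt}
After op 5 (git commit): modified={none} staged={none}
After op 6 (modify c.txt): modified={c.txt} staged={none}
After op 7 (git add c.txt): modified={none} staged={c.txt}
After op 8 (git commit): modified={none} staged={none}
After op 9 (modify d.txt): modified={d.txt} staged={none}
After op 10 (git add d.txt): modified={none} staged={d.txt}
After op 11 (modify b.txt): modified={b.txt} staged={d.txt}
After op 12 (git add b.txt): modified={none} staged={b.txt, d.txt}
After op 13 (git add c.txt): modified={none} staged={b.txt, d.txt}
After op 14 (git reset b.txt): modified={b.txt} staged={d.txt}
After op 15 (git add b.txt): modified={none} staged={b.txt, d.txt}
After op 16 (modify d.txt): modified={d.txt} staged={b.txt, d.txt}
After op 17 (git add d.txt): modified={none} staged={b.txt, d.txt}
After op 18 (git commit): modified={none} staged={none}
After op 19 (modify b.txt): modified={b.txt} staged={none}
After op 20 (git reset c.txt): modified={b.txt} staged={none}
After op 21 (modify d.txt): modified={b.txt, d.txt} staged={none}
After op 22 (git add b.txt): modified={d.txt} staged={b.txt}
After op 23 (git reset d.txt): modified={d.txt} staged={b.txt}
Final staged set: {b.txt} -> count=1

Answer: 1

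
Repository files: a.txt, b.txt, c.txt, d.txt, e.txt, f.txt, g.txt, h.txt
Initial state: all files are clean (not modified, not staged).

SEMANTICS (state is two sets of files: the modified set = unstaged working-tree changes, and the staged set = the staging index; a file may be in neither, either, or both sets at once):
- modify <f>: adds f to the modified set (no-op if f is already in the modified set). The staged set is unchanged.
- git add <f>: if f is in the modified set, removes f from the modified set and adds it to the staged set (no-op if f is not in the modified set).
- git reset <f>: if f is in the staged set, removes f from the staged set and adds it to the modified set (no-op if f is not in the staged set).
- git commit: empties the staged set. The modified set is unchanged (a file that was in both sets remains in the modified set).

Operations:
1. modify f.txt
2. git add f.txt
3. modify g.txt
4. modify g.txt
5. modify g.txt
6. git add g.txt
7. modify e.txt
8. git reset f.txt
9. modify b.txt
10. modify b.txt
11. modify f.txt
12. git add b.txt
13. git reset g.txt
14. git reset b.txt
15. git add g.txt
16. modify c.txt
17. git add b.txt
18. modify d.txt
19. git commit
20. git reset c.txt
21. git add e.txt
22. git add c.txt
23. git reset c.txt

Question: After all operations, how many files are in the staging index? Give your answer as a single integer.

Answer: 1

Derivation:
After op 1 (modify f.txt): modified={f.txt} staged={none}
After op 2 (git add f.txt): modified={none} staged={f.txt}
After op 3 (modify g.txt): modified={g.txt} staged={f.txt}
After op 4 (modify g.txt): modified={g.txt} staged={f.txt}
After op 5 (modify g.txt): modified={g.txt} staged={f.txt}
After op 6 (git add g.txt): modified={none} staged={f.txt, g.txt}
After op 7 (modify e.txt): modified={e.txt} staged={f.txt, g.txt}
After op 8 (git reset f.txt): modified={e.txt, f.txt} staged={g.txt}
After op 9 (modify b.txt): modified={b.txt, e.txt, f.txt} staged={g.txt}
After op 10 (modify b.txt): modified={b.txt, e.txt, f.txt} staged={g.txt}
After op 11 (modify f.txt): modified={b.txt, e.txt, f.txt} staged={g.txt}
After op 12 (git add b.txt): modified={e.txt, f.txt} staged={b.txt, g.txt}
After op 13 (git reset g.txt): modified={e.txt, f.txt, g.txt} staged={b.txt}
After op 14 (git reset b.txt): modified={b.txt, e.txt, f.txt, g.txt} staged={none}
After op 15 (git add g.txt): modified={b.txt, e.txt, f.txt} staged={g.txt}
After op 16 (modify c.txt): modified={b.txt, c.txt, e.txt, f.txt} staged={g.txt}
After op 17 (git add b.txt): modified={c.txt, e.txt, f.txt} staged={b.txt, g.txt}
After op 18 (modify d.txt): modified={c.txt, d.txt, e.txt, f.txt} staged={b.txt, g.txt}
After op 19 (git commit): modified={c.txt, d.txt, e.txt, f.txt} staged={none}
After op 20 (git reset c.txt): modified={c.txt, d.txt, e.txt, f.txt} staged={none}
After op 21 (git add e.txt): modified={c.txt, d.txt, f.txt} staged={e.txt}
After op 22 (git add c.txt): modified={d.txt, f.txt} staged={c.txt, e.txt}
After op 23 (git reset c.txt): modified={c.txt, d.txt, f.txt} staged={e.txt}
Final staged set: {e.txt} -> count=1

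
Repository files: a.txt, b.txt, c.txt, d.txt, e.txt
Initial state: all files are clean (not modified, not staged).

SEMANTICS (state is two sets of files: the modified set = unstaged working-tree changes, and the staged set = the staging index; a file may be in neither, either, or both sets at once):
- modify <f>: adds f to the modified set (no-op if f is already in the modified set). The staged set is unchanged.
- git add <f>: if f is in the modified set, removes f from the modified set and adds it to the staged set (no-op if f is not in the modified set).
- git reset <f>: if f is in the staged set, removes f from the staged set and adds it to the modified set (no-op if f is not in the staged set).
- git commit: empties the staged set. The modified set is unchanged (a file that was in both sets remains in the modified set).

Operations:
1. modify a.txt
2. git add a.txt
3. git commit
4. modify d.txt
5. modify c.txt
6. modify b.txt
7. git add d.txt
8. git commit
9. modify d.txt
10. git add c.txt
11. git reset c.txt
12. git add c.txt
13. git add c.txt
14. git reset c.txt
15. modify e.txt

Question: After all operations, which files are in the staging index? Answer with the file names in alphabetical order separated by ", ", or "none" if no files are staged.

After op 1 (modify a.txt): modified={a.txt} staged={none}
After op 2 (git add a.txt): modified={none} staged={a.txt}
After op 3 (git commit): modified={none} staged={none}
After op 4 (modify d.txt): modified={d.txt} staged={none}
After op 5 (modify c.txt): modified={c.txt, d.txt} staged={none}
After op 6 (modify b.txt): modified={b.txt, c.txt, d.txt} staged={none}
After op 7 (git add d.txt): modified={b.txt, c.txt} staged={d.txt}
After op 8 (git commit): modified={b.txt, c.txt} staged={none}
After op 9 (modify d.txt): modified={b.txt, c.txt, d.txt} staged={none}
After op 10 (git add c.txt): modified={b.txt, d.txt} staged={c.txt}
After op 11 (git reset c.txt): modified={b.txt, c.txt, d.txt} staged={none}
After op 12 (git add c.txt): modified={b.txt, d.txt} staged={c.txt}
After op 13 (git add c.txt): modified={b.txt, d.txt} staged={c.txt}
After op 14 (git reset c.txt): modified={b.txt, c.txt, d.txt} staged={none}
After op 15 (modify e.txt): modified={b.txt, c.txt, d.txt, e.txt} staged={none}

Answer: none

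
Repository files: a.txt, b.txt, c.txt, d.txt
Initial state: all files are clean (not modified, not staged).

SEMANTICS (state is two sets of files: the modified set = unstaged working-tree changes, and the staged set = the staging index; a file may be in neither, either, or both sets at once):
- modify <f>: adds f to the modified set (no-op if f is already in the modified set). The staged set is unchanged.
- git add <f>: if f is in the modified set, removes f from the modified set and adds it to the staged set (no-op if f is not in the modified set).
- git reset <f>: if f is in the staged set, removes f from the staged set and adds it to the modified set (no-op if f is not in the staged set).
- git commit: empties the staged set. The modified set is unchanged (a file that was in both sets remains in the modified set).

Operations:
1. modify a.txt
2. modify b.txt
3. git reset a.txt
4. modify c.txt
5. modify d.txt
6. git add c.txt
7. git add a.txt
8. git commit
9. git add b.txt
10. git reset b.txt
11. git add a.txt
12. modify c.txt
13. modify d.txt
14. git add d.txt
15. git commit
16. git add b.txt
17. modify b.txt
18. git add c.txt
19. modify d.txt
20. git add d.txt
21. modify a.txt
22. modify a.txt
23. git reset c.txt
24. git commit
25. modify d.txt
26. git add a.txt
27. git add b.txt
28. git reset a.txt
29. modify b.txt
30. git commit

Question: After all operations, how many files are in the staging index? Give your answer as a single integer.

After op 1 (modify a.txt): modified={a.txt} staged={none}
After op 2 (modify b.txt): modified={a.txt, b.txt} staged={none}
After op 3 (git reset a.txt): modified={a.txt, b.txt} staged={none}
After op 4 (modify c.txt): modified={a.txt, b.txt, c.txt} staged={none}
After op 5 (modify d.txt): modified={a.txt, b.txt, c.txt, d.txt} staged={none}
After op 6 (git add c.txt): modified={a.txt, b.txt, d.txt} staged={c.txt}
After op 7 (git add a.txt): modified={b.txt, d.txt} staged={a.txt, c.txt}
After op 8 (git commit): modified={b.txt, d.txt} staged={none}
After op 9 (git add b.txt): modified={d.txt} staged={b.txt}
After op 10 (git reset b.txt): modified={b.txt, d.txt} staged={none}
After op 11 (git add a.txt): modified={b.txt, d.txt} staged={none}
After op 12 (modify c.txt): modified={b.txt, c.txt, d.txt} staged={none}
After op 13 (modify d.txt): modified={b.txt, c.txt, d.txt} staged={none}
After op 14 (git add d.txt): modified={b.txt, c.txt} staged={d.txt}
After op 15 (git commit): modified={b.txt, c.txt} staged={none}
After op 16 (git add b.txt): modified={c.txt} staged={b.txt}
After op 17 (modify b.txt): modified={b.txt, c.txt} staged={b.txt}
After op 18 (git add c.txt): modified={b.txt} staged={b.txt, c.txt}
After op 19 (modify d.txt): modified={b.txt, d.txt} staged={b.txt, c.txt}
After op 20 (git add d.txt): modified={b.txt} staged={b.txt, c.txt, d.txt}
After op 21 (modify a.txt): modified={a.txt, b.txt} staged={b.txt, c.txt, d.txt}
After op 22 (modify a.txt): modified={a.txt, b.txt} staged={b.txt, c.txt, d.txt}
After op 23 (git reset c.txt): modified={a.txt, b.txt, c.txt} staged={b.txt, d.txt}
After op 24 (git commit): modified={a.txt, b.txt, c.txt} staged={none}
After op 25 (modify d.txt): modified={a.txt, b.txt, c.txt, d.txt} staged={none}
After op 26 (git add a.txt): modified={b.txt, c.txt, d.txt} staged={a.txt}
After op 27 (git add b.txt): modified={c.txt, d.txt} staged={a.txt, b.txt}
After op 28 (git reset a.txt): modified={a.txt, c.txt, d.txt} staged={b.txt}
After op 29 (modify b.txt): modified={a.txt, b.txt, c.txt, d.txt} staged={b.txt}
After op 30 (git commit): modified={a.txt, b.txt, c.txt, d.txt} staged={none}
Final staged set: {none} -> count=0

Answer: 0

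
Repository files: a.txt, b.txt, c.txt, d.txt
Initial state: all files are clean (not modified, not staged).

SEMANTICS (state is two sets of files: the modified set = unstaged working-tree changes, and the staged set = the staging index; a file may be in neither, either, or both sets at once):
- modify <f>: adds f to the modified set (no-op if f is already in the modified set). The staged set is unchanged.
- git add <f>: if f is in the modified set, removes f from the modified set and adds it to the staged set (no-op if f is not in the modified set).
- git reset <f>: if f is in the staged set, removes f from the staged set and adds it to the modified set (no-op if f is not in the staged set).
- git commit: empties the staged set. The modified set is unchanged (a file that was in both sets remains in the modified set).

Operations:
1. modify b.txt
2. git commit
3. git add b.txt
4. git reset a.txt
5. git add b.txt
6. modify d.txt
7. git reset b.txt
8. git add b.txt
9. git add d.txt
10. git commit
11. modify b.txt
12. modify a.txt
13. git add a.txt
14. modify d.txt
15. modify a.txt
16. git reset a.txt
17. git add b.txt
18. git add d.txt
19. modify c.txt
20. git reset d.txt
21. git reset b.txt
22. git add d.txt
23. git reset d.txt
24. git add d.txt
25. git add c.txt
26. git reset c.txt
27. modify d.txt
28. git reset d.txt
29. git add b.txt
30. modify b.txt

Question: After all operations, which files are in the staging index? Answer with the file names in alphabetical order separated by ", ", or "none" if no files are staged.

Answer: b.txt

Derivation:
After op 1 (modify b.txt): modified={b.txt} staged={none}
After op 2 (git commit): modified={b.txt} staged={none}
After op 3 (git add b.txt): modified={none} staged={b.txt}
After op 4 (git reset a.txt): modified={none} staged={b.txt}
After op 5 (git add b.txt): modified={none} staged={b.txt}
After op 6 (modify d.txt): modified={d.txt} staged={b.txt}
After op 7 (git reset b.txt): modified={b.txt, d.txt} staged={none}
After op 8 (git add b.txt): modified={d.txt} staged={b.txt}
After op 9 (git add d.txt): modified={none} staged={b.txt, d.txt}
After op 10 (git commit): modified={none} staged={none}
After op 11 (modify b.txt): modified={b.txt} staged={none}
After op 12 (modify a.txt): modified={a.txt, b.txt} staged={none}
After op 13 (git add a.txt): modified={b.txt} staged={a.txt}
After op 14 (modify d.txt): modified={b.txt, d.txt} staged={a.txt}
After op 15 (modify a.txt): modified={a.txt, b.txt, d.txt} staged={a.txt}
After op 16 (git reset a.txt): modified={a.txt, b.txt, d.txt} staged={none}
After op 17 (git add b.txt): modified={a.txt, d.txt} staged={b.txt}
After op 18 (git add d.txt): modified={a.txt} staged={b.txt, d.txt}
After op 19 (modify c.txt): modified={a.txt, c.txt} staged={b.txt, d.txt}
After op 20 (git reset d.txt): modified={a.txt, c.txt, d.txt} staged={b.txt}
After op 21 (git reset b.txt): modified={a.txt, b.txt, c.txt, d.txt} staged={none}
After op 22 (git add d.txt): modified={a.txt, b.txt, c.txt} staged={d.txt}
After op 23 (git reset d.txt): modified={a.txt, b.txt, c.txt, d.txt} staged={none}
After op 24 (git add d.txt): modified={a.txt, b.txt, c.txt} staged={d.txt}
After op 25 (git add c.txt): modified={a.txt, b.txt} staged={c.txt, d.txt}
After op 26 (git reset c.txt): modified={a.txt, b.txt, c.txt} staged={d.txt}
After op 27 (modify d.txt): modified={a.txt, b.txt, c.txt, d.txt} staged={d.txt}
After op 28 (git reset d.txt): modified={a.txt, b.txt, c.txt, d.txt} staged={none}
After op 29 (git add b.txt): modified={a.txt, c.txt, d.txt} staged={b.txt}
After op 30 (modify b.txt): modified={a.txt, b.txt, c.txt, d.txt} staged={b.txt}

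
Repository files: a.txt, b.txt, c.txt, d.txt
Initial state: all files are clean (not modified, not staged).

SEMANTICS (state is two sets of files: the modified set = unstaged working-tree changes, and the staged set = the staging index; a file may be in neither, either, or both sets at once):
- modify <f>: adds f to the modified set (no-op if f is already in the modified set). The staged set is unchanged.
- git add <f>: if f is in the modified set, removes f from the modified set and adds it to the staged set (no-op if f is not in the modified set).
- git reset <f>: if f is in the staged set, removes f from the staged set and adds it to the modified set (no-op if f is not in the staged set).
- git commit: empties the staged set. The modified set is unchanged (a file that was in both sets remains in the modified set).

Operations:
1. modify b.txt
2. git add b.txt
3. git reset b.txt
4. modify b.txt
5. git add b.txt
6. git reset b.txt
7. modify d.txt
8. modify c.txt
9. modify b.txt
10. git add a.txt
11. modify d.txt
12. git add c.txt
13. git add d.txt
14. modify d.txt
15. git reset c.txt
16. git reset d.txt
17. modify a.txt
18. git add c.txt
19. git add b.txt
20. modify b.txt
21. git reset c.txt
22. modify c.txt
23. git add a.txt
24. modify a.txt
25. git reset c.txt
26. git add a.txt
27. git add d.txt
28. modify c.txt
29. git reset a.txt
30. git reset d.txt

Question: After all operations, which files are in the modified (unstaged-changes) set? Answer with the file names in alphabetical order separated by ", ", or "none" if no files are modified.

After op 1 (modify b.txt): modified={b.txt} staged={none}
After op 2 (git add b.txt): modified={none} staged={b.txt}
After op 3 (git reset b.txt): modified={b.txt} staged={none}
After op 4 (modify b.txt): modified={b.txt} staged={none}
After op 5 (git add b.txt): modified={none} staged={b.txt}
After op 6 (git reset b.txt): modified={b.txt} staged={none}
After op 7 (modify d.txt): modified={b.txt, d.txt} staged={none}
After op 8 (modify c.txt): modified={b.txt, c.txt, d.txt} staged={none}
After op 9 (modify b.txt): modified={b.txt, c.txt, d.txt} staged={none}
After op 10 (git add a.txt): modified={b.txt, c.txt, d.txt} staged={none}
After op 11 (modify d.txt): modified={b.txt, c.txt, d.txt} staged={none}
After op 12 (git add c.txt): modified={b.txt, d.txt} staged={c.txt}
After op 13 (git add d.txt): modified={b.txt} staged={c.txt, d.txt}
After op 14 (modify d.txt): modified={b.txt, d.txt} staged={c.txt, d.txt}
After op 15 (git reset c.txt): modified={b.txt, c.txt, d.txt} staged={d.txt}
After op 16 (git reset d.txt): modified={b.txt, c.txt, d.txt} staged={none}
After op 17 (modify a.txt): modified={a.txt, b.txt, c.txt, d.txt} staged={none}
After op 18 (git add c.txt): modified={a.txt, b.txt, d.txt} staged={c.txt}
After op 19 (git add b.txt): modified={a.txt, d.txt} staged={b.txt, c.txt}
After op 20 (modify b.txt): modified={a.txt, b.txt, d.txt} staged={b.txt, c.txt}
After op 21 (git reset c.txt): modified={a.txt, b.txt, c.txt, d.txt} staged={b.txt}
After op 22 (modify c.txt): modified={a.txt, b.txt, c.txt, d.txt} staged={b.txt}
After op 23 (git add a.txt): modified={b.txt, c.txt, d.txt} staged={a.txt, b.txt}
After op 24 (modify a.txt): modified={a.txt, b.txt, c.txt, d.txt} staged={a.txt, b.txt}
After op 25 (git reset c.txt): modified={a.txt, b.txt, c.txt, d.txt} staged={a.txt, b.txt}
After op 26 (git add a.txt): modified={b.txt, c.txt, d.txt} staged={a.txt, b.txt}
After op 27 (git add d.txt): modified={b.txt, c.txt} staged={a.txt, b.txt, d.txt}
After op 28 (modify c.txt): modified={b.txt, c.txt} staged={a.txt, b.txt, d.txt}
After op 29 (git reset a.txt): modified={a.txt, b.txt, c.txt} staged={b.txt, d.txt}
After op 30 (git reset d.txt): modified={a.txt, b.txt, c.txt, d.txt} staged={b.txt}

Answer: a.txt, b.txt, c.txt, d.txt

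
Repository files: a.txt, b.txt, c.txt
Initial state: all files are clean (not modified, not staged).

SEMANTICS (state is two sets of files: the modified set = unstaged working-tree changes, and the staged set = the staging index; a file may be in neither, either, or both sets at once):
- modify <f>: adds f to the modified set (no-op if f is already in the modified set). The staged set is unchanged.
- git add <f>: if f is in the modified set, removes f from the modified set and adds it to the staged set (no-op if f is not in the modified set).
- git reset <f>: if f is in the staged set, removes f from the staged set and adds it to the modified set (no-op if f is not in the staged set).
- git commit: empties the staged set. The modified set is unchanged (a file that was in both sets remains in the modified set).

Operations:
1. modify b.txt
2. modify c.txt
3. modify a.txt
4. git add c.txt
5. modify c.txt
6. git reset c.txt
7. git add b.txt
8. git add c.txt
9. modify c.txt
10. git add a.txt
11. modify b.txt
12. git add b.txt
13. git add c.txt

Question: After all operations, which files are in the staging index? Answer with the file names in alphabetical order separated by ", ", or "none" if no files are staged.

After op 1 (modify b.txt): modified={b.txt} staged={none}
After op 2 (modify c.txt): modified={b.txt, c.txt} staged={none}
After op 3 (modify a.txt): modified={a.txt, b.txt, c.txt} staged={none}
After op 4 (git add c.txt): modified={a.txt, b.txt} staged={c.txt}
After op 5 (modify c.txt): modified={a.txt, b.txt, c.txt} staged={c.txt}
After op 6 (git reset c.txt): modified={a.txt, b.txt, c.txt} staged={none}
After op 7 (git add b.txt): modified={a.txt, c.txt} staged={b.txt}
After op 8 (git add c.txt): modified={a.txt} staged={b.txt, c.txt}
After op 9 (modify c.txt): modified={a.txt, c.txt} staged={b.txt, c.txt}
After op 10 (git add a.txt): modified={c.txt} staged={a.txt, b.txt, c.txt}
After op 11 (modify b.txt): modified={b.txt, c.txt} staged={a.txt, b.txt, c.txt}
After op 12 (git add b.txt): modified={c.txt} staged={a.txt, b.txt, c.txt}
After op 13 (git add c.txt): modified={none} staged={a.txt, b.txt, c.txt}

Answer: a.txt, b.txt, c.txt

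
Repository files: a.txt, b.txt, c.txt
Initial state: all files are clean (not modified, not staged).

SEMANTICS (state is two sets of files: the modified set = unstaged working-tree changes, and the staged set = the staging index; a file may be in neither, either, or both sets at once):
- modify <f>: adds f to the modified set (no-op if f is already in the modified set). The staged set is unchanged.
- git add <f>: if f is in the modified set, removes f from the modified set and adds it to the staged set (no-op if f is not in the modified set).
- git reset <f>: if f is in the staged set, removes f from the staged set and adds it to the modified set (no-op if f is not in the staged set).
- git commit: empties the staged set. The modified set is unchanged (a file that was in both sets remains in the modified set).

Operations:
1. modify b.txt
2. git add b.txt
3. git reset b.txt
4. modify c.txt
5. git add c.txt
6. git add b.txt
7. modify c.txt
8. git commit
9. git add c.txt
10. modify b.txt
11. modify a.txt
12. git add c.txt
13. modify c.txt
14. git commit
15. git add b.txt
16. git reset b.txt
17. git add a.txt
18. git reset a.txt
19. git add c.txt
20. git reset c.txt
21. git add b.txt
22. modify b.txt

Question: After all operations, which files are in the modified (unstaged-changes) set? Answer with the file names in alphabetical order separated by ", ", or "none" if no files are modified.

Answer: a.txt, b.txt, c.txt

Derivation:
After op 1 (modify b.txt): modified={b.txt} staged={none}
After op 2 (git add b.txt): modified={none} staged={b.txt}
After op 3 (git reset b.txt): modified={b.txt} staged={none}
After op 4 (modify c.txt): modified={b.txt, c.txt} staged={none}
After op 5 (git add c.txt): modified={b.txt} staged={c.txt}
After op 6 (git add b.txt): modified={none} staged={b.txt, c.txt}
After op 7 (modify c.txt): modified={c.txt} staged={b.txt, c.txt}
After op 8 (git commit): modified={c.txt} staged={none}
After op 9 (git add c.txt): modified={none} staged={c.txt}
After op 10 (modify b.txt): modified={b.txt} staged={c.txt}
After op 11 (modify a.txt): modified={a.txt, b.txt} staged={c.txt}
After op 12 (git add c.txt): modified={a.txt, b.txt} staged={c.txt}
After op 13 (modify c.txt): modified={a.txt, b.txt, c.txt} staged={c.txt}
After op 14 (git commit): modified={a.txt, b.txt, c.txt} staged={none}
After op 15 (git add b.txt): modified={a.txt, c.txt} staged={b.txt}
After op 16 (git reset b.txt): modified={a.txt, b.txt, c.txt} staged={none}
After op 17 (git add a.txt): modified={b.txt, c.txt} staged={a.txt}
After op 18 (git reset a.txt): modified={a.txt, b.txt, c.txt} staged={none}
After op 19 (git add c.txt): modified={a.txt, b.txt} staged={c.txt}
After op 20 (git reset c.txt): modified={a.txt, b.txt, c.txt} staged={none}
After op 21 (git add b.txt): modified={a.txt, c.txt} staged={b.txt}
After op 22 (modify b.txt): modified={a.txt, b.txt, c.txt} staged={b.txt}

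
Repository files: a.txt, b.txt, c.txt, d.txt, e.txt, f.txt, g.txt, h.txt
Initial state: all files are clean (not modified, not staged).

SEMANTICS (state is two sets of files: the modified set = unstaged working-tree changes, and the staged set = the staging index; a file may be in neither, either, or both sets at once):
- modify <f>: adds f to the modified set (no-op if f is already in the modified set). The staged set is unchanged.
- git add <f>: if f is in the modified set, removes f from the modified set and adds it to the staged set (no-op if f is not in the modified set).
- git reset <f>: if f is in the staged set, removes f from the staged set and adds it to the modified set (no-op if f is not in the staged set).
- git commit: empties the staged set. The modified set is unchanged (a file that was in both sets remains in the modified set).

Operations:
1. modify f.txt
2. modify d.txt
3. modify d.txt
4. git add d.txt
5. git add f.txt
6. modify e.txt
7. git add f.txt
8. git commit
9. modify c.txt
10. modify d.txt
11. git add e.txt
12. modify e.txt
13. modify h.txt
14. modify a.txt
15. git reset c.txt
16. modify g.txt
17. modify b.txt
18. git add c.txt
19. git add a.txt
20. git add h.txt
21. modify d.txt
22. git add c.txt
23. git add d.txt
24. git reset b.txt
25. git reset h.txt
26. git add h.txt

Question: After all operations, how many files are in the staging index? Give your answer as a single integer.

Answer: 5

Derivation:
After op 1 (modify f.txt): modified={f.txt} staged={none}
After op 2 (modify d.txt): modified={d.txt, f.txt} staged={none}
After op 3 (modify d.txt): modified={d.txt, f.txt} staged={none}
After op 4 (git add d.txt): modified={f.txt} staged={d.txt}
After op 5 (git add f.txt): modified={none} staged={d.txt, f.txt}
After op 6 (modify e.txt): modified={e.txt} staged={d.txt, f.txt}
After op 7 (git add f.txt): modified={e.txt} staged={d.txt, f.txt}
After op 8 (git commit): modified={e.txt} staged={none}
After op 9 (modify c.txt): modified={c.txt, e.txt} staged={none}
After op 10 (modify d.txt): modified={c.txt, d.txt, e.txt} staged={none}
After op 11 (git add e.txt): modified={c.txt, d.txt} staged={e.txt}
After op 12 (modify e.txt): modified={c.txt, d.txt, e.txt} staged={e.txt}
After op 13 (modify h.txt): modified={c.txt, d.txt, e.txt, h.txt} staged={e.txt}
After op 14 (modify a.txt): modified={a.txt, c.txt, d.txt, e.txt, h.txt} staged={e.txt}
After op 15 (git reset c.txt): modified={a.txt, c.txt, d.txt, e.txt, h.txt} staged={e.txt}
After op 16 (modify g.txt): modified={a.txt, c.txt, d.txt, e.txt, g.txt, h.txt} staged={e.txt}
After op 17 (modify b.txt): modified={a.txt, b.txt, c.txt, d.txt, e.txt, g.txt, h.txt} staged={e.txt}
After op 18 (git add c.txt): modified={a.txt, b.txt, d.txt, e.txt, g.txt, h.txt} staged={c.txt, e.txt}
After op 19 (git add a.txt): modified={b.txt, d.txt, e.txt, g.txt, h.txt} staged={a.txt, c.txt, e.txt}
After op 20 (git add h.txt): modified={b.txt, d.txt, e.txt, g.txt} staged={a.txt, c.txt, e.txt, h.txt}
After op 21 (modify d.txt): modified={b.txt, d.txt, e.txt, g.txt} staged={a.txt, c.txt, e.txt, h.txt}
After op 22 (git add c.txt): modified={b.txt, d.txt, e.txt, g.txt} staged={a.txt, c.txt, e.txt, h.txt}
After op 23 (git add d.txt): modified={b.txt, e.txt, g.txt} staged={a.txt, c.txt, d.txt, e.txt, h.txt}
After op 24 (git reset b.txt): modified={b.txt, e.txt, g.txt} staged={a.txt, c.txt, d.txt, e.txt, h.txt}
After op 25 (git reset h.txt): modified={b.txt, e.txt, g.txt, h.txt} staged={a.txt, c.txt, d.txt, e.txt}
After op 26 (git add h.txt): modified={b.txt, e.txt, g.txt} staged={a.txt, c.txt, d.txt, e.txt, h.txt}
Final staged set: {a.txt, c.txt, d.txt, e.txt, h.txt} -> count=5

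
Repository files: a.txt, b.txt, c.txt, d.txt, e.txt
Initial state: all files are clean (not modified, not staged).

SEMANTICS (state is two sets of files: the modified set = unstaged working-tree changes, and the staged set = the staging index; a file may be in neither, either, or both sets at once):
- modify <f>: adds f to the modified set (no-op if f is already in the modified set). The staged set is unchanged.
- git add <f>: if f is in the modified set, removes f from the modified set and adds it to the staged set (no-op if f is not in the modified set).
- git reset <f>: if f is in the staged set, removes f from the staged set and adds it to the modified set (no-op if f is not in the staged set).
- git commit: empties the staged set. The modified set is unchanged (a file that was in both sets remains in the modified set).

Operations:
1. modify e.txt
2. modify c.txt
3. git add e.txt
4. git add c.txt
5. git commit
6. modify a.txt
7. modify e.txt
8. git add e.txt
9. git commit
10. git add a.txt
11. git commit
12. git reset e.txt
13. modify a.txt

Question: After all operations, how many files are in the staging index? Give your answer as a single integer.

Answer: 0

Derivation:
After op 1 (modify e.txt): modified={e.txt} staged={none}
After op 2 (modify c.txt): modified={c.txt, e.txt} staged={none}
After op 3 (git add e.txt): modified={c.txt} staged={e.txt}
After op 4 (git add c.txt): modified={none} staged={c.txt, e.txt}
After op 5 (git commit): modified={none} staged={none}
After op 6 (modify a.txt): modified={a.txt} staged={none}
After op 7 (modify e.txt): modified={a.txt, e.txt} staged={none}
After op 8 (git add e.txt): modified={a.txt} staged={e.txt}
After op 9 (git commit): modified={a.txt} staged={none}
After op 10 (git add a.txt): modified={none} staged={a.txt}
After op 11 (git commit): modified={none} staged={none}
After op 12 (git reset e.txt): modified={none} staged={none}
After op 13 (modify a.txt): modified={a.txt} staged={none}
Final staged set: {none} -> count=0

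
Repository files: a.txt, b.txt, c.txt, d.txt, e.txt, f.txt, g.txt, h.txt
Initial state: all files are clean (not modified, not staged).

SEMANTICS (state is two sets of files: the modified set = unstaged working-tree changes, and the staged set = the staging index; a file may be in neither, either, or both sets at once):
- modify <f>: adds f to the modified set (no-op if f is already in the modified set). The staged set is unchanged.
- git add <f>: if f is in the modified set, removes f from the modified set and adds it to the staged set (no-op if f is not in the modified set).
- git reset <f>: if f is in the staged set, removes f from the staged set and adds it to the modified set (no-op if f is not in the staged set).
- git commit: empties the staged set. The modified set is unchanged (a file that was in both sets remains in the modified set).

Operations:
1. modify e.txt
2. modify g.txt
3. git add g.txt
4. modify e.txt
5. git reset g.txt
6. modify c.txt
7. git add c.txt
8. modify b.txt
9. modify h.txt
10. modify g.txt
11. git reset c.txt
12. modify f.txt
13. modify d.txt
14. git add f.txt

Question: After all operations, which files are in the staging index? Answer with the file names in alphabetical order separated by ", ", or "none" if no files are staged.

After op 1 (modify e.txt): modified={e.txt} staged={none}
After op 2 (modify g.txt): modified={e.txt, g.txt} staged={none}
After op 3 (git add g.txt): modified={e.txt} staged={g.txt}
After op 4 (modify e.txt): modified={e.txt} staged={g.txt}
After op 5 (git reset g.txt): modified={e.txt, g.txt} staged={none}
After op 6 (modify c.txt): modified={c.txt, e.txt, g.txt} staged={none}
After op 7 (git add c.txt): modified={e.txt, g.txt} staged={c.txt}
After op 8 (modify b.txt): modified={b.txt, e.txt, g.txt} staged={c.txt}
After op 9 (modify h.txt): modified={b.txt, e.txt, g.txt, h.txt} staged={c.txt}
After op 10 (modify g.txt): modified={b.txt, e.txt, g.txt, h.txt} staged={c.txt}
After op 11 (git reset c.txt): modified={b.txt, c.txt, e.txt, g.txt, h.txt} staged={none}
After op 12 (modify f.txt): modified={b.txt, c.txt, e.txt, f.txt, g.txt, h.txt} staged={none}
After op 13 (modify d.txt): modified={b.txt, c.txt, d.txt, e.txt, f.txt, g.txt, h.txt} staged={none}
After op 14 (git add f.txt): modified={b.txt, c.txt, d.txt, e.txt, g.txt, h.txt} staged={f.txt}

Answer: f.txt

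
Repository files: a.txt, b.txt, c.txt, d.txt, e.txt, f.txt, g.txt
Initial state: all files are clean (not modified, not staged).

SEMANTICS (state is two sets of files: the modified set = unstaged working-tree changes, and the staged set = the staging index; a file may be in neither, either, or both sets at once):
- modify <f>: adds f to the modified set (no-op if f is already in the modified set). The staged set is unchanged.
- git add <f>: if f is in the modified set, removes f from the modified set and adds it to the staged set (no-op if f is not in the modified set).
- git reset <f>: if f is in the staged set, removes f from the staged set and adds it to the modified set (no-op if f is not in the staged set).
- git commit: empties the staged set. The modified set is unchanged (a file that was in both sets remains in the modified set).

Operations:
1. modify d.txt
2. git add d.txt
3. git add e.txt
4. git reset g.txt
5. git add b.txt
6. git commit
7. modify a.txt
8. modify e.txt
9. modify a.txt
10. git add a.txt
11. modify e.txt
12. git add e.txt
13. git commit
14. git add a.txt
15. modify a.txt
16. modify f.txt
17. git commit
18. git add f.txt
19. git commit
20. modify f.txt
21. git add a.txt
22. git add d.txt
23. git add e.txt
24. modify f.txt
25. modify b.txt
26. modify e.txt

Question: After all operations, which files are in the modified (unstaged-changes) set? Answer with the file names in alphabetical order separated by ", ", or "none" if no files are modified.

Answer: b.txt, e.txt, f.txt

Derivation:
After op 1 (modify d.txt): modified={d.txt} staged={none}
After op 2 (git add d.txt): modified={none} staged={d.txt}
After op 3 (git add e.txt): modified={none} staged={d.txt}
After op 4 (git reset g.txt): modified={none} staged={d.txt}
After op 5 (git add b.txt): modified={none} staged={d.txt}
After op 6 (git commit): modified={none} staged={none}
After op 7 (modify a.txt): modified={a.txt} staged={none}
After op 8 (modify e.txt): modified={a.txt, e.txt} staged={none}
After op 9 (modify a.txt): modified={a.txt, e.txt} staged={none}
After op 10 (git add a.txt): modified={e.txt} staged={a.txt}
After op 11 (modify e.txt): modified={e.txt} staged={a.txt}
After op 12 (git add e.txt): modified={none} staged={a.txt, e.txt}
After op 13 (git commit): modified={none} staged={none}
After op 14 (git add a.txt): modified={none} staged={none}
After op 15 (modify a.txt): modified={a.txt} staged={none}
After op 16 (modify f.txt): modified={a.txt, f.txt} staged={none}
After op 17 (git commit): modified={a.txt, f.txt} staged={none}
After op 18 (git add f.txt): modified={a.txt} staged={f.txt}
After op 19 (git commit): modified={a.txt} staged={none}
After op 20 (modify f.txt): modified={a.txt, f.txt} staged={none}
After op 21 (git add a.txt): modified={f.txt} staged={a.txt}
After op 22 (git add d.txt): modified={f.txt} staged={a.txt}
After op 23 (git add e.txt): modified={f.txt} staged={a.txt}
After op 24 (modify f.txt): modified={f.txt} staged={a.txt}
After op 25 (modify b.txt): modified={b.txt, f.txt} staged={a.txt}
After op 26 (modify e.txt): modified={b.txt, e.txt, f.txt} staged={a.txt}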